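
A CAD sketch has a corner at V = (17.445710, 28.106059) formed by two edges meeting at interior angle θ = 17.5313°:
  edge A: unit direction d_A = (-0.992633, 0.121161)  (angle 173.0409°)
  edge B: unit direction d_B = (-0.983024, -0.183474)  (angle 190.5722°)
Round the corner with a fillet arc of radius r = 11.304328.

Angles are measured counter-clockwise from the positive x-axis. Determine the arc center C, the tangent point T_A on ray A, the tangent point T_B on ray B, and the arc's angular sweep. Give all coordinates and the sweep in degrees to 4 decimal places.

center=(-56.6960,25.7676) T_A=(-55.3264,36.9886) T_B=(-54.6220,14.6551) sweep=162.4687

bisector direction at 181.8065° = (-0.999503,-0.031525)
center distance |VC| = r/sin(θ/2) = 11.304328/sin(8.7657°) = 74.178620
C = V + |VC|·bis = (-56.6960,25.7676)
T_A = V + ((C−V)·d_A)·d_A = V + 73.3122·d_A = (-55.3264,36.9886)
T_B = V + ((C−V)·d_B)·d_B = V + 73.3122·d_B = (-54.6220,14.6551)
sweep = 180° − θ = 162.4687°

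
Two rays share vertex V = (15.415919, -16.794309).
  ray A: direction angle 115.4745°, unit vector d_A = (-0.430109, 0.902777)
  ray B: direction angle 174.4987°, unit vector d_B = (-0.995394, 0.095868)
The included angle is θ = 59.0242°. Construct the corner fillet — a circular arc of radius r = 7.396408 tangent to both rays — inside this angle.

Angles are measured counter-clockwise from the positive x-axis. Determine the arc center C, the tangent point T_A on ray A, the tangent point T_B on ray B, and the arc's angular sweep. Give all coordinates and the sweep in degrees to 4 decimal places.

bisector direction at 144.9866° = (-0.819018,0.573768)
center distance |VC| = r/sin(θ/2) = 7.396408/sin(29.5121°) = 15.014814
C = V + |VC|·bis = (3.1185,-8.1793)
T_A = V + ((C−V)·d_A)·d_A = V + 13.0667·d_A = (9.7958,-4.9980)
T_B = V + ((C−V)·d_B)·d_B = V + 13.0667·d_B = (2.4094,-15.5416)
sweep = 180° − θ = 120.9758°

center=(3.1185,-8.1793) T_A=(9.7958,-4.9980) T_B=(2.4094,-15.5416) sweep=120.9758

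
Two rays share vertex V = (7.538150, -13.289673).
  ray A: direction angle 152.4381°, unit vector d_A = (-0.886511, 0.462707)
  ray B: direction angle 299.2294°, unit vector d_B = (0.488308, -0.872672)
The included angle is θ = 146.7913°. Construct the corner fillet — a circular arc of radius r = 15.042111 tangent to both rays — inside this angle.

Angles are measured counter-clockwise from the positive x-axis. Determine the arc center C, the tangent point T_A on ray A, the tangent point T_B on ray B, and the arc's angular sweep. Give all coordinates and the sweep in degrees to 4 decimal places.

bisector direction at 225.8338° = (-0.696743,-0.717321)
center distance |VC| = r/sin(θ/2) = 15.042111/sin(73.3957°) = 15.696647
C = V + |VC|·bis = (-3.3984,-24.5492)
T_A = V + ((C−V)·d_A)·d_A = V + 4.4855·d_A = (3.5617,-11.2142)
T_B = V + ((C−V)·d_B)·d_B = V + 4.4855·d_B = (9.7284,-17.2040)
sweep = 180° − θ = 33.2087°

center=(-3.3984,-24.5492) T_A=(3.5617,-11.2142) T_B=(9.7284,-17.2040) sweep=33.2087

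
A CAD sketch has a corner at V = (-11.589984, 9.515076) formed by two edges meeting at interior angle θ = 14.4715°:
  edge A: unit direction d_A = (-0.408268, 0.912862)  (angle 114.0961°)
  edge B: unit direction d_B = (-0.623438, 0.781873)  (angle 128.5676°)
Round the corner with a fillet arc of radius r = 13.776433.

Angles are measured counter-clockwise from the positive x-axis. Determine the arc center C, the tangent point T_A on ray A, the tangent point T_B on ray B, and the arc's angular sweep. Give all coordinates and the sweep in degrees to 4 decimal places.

bisector direction at 121.3319° = (-0.519994,0.854170)
center distance |VC| = r/sin(θ/2) = 13.776433/sin(7.2358°) = 109.378226
C = V + |VC|·bis = (-68.4660,102.9427)
T_A = V + ((C−V)·d_A)·d_A = V + 108.5072·d_A = (-55.8900,108.5671)
T_B = V + ((C−V)·d_B)·d_B = V + 108.5072·d_B = (-79.2374,94.3539)
sweep = 180° − θ = 165.5285°

center=(-68.4660,102.9427) T_A=(-55.8900,108.5671) T_B=(-79.2374,94.3539) sweep=165.5285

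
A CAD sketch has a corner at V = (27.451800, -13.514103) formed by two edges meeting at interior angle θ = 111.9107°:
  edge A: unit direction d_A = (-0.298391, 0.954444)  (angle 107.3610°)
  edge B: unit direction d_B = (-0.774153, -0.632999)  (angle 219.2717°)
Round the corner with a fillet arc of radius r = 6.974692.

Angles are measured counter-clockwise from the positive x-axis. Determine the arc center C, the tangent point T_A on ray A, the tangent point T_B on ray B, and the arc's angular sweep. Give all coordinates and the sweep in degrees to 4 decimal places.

center=(19.3887,-11.0976) T_A=(26.0457,-9.0164) T_B=(23.8037,-16.4970) sweep=68.0893

bisector direction at 163.3163° = (-0.957904,0.287087)
center distance |VC| = r/sin(θ/2) = 6.974692/sin(55.9554°) = 8.417426
C = V + |VC|·bis = (19.3887,-11.0976)
T_A = V + ((C−V)·d_A)·d_A = V + 4.7124·d_A = (26.0457,-9.0164)
T_B = V + ((C−V)·d_B)·d_B = V + 4.7124·d_B = (23.8037,-16.4970)
sweep = 180° − θ = 68.0893°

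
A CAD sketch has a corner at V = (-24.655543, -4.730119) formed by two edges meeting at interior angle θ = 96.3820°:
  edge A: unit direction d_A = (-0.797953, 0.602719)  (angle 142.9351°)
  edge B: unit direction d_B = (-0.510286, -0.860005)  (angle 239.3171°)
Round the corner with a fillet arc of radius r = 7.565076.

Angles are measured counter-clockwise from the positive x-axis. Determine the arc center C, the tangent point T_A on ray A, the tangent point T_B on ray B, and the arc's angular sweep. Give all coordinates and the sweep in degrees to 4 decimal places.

bisector direction at 191.1261° = (-0.981205,-0.192969)
center distance |VC| = r/sin(θ/2) = 7.565076/sin(48.1910°) = 10.149406
C = V + |VC|·bis = (-34.6142,-6.6886)
T_A = V + ((C−V)·d_A)·d_A = V + 6.7661·d_A = (-30.0546,-0.6521)
T_B = V + ((C−V)·d_B)·d_B = V + 6.7661·d_B = (-28.1082,-10.5490)
sweep = 180° − θ = 83.6180°

center=(-34.6142,-6.6886) T_A=(-30.0546,-0.6521) T_B=(-28.1082,-10.5490) sweep=83.6180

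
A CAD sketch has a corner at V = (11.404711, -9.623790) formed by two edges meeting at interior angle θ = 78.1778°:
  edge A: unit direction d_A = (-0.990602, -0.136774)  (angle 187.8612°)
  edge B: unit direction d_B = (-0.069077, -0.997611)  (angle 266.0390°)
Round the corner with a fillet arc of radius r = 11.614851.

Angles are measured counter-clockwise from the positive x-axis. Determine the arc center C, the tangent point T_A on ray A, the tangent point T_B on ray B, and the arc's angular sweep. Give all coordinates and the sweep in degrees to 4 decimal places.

center=(-1.1700,-23.0850) T_A=(-2.7587,-11.5793) T_B=(10.4171,-23.8874) sweep=101.8222

bisector direction at 226.9501° = (-0.682635,-0.730759)
center distance |VC| = r/sin(θ/2) = 11.614851/sin(39.0889°) = 18.420907
C = V + |VC|·bis = (-1.1700,-23.0850)
T_A = V + ((C−V)·d_A)·d_A = V + 14.2977·d_A = (-2.7587,-11.5793)
T_B = V + ((C−V)·d_B)·d_B = V + 14.2977·d_B = (10.4171,-23.8874)
sweep = 180° − θ = 101.8222°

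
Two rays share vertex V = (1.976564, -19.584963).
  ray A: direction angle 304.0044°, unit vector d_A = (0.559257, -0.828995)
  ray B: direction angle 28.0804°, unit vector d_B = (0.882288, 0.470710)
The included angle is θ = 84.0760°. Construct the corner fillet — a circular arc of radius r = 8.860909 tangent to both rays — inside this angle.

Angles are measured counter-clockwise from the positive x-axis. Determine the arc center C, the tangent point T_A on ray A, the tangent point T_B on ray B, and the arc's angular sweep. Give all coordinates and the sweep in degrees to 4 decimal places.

bisector direction at 346.0424° = (0.970474,-0.241204)
center distance |VC| = r/sin(θ/2) = 8.860909/sin(42.0380°) = 13.232677
C = V + |VC|·bis = (14.8185,-22.7767)
T_A = V + ((C−V)·d_A)·d_A = V + 9.8279·d_A = (7.4729,-27.7323)
T_B = V + ((C−V)·d_B)·d_B = V + 9.8279·d_B = (10.6476,-14.9589)
sweep = 180° − θ = 95.9240°

center=(14.8185,-22.7767) T_A=(7.4729,-27.7323) T_B=(10.6476,-14.9589) sweep=95.9240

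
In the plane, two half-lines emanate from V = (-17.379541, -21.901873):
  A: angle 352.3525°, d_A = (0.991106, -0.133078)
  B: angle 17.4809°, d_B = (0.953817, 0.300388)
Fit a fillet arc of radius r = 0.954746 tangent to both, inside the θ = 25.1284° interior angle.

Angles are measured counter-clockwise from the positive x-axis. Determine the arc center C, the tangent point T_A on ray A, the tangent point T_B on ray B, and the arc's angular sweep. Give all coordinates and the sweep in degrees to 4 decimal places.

center=(-13.0067,-21.5257) T_A=(-13.1338,-22.4720) T_B=(-13.2935,-20.6151) sweep=154.8716

bisector direction at 4.9167° = (0.996320,0.085707)
center distance |VC| = r/sin(θ/2) = 0.954746/sin(12.5642°) = 4.388962
C = V + |VC|·bis = (-13.0067,-21.5257)
T_A = V + ((C−V)·d_A)·d_A = V + 4.2839·d_A = (-13.1338,-22.4720)
T_B = V + ((C−V)·d_B)·d_B = V + 4.2839·d_B = (-13.2935,-20.6151)
sweep = 180° − θ = 154.8716°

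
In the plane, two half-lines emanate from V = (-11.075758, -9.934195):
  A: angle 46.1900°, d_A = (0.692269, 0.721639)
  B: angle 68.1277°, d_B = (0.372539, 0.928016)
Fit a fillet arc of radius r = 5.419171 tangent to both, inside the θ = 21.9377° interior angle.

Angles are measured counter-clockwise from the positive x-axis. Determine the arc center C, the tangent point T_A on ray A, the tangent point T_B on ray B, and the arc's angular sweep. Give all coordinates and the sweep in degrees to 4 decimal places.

bisector direction at 57.1588° = (0.542312,0.840177)
center distance |VC| = r/sin(θ/2) = 5.419171/sin(10.9688°) = 28.480688
C = V + |VC|·bis = (4.3697,13.9946)
T_A = V + ((C−V)·d_A)·d_A = V + 27.9604·d_A = (8.2803,10.2431)
T_B = V + ((C−V)·d_B)·d_B = V + 27.9604·d_B = (-0.6594,16.0135)
sweep = 180° − θ = 158.0623°

center=(4.3697,13.9946) T_A=(8.2803,10.2431) T_B=(-0.6594,16.0135) sweep=158.0623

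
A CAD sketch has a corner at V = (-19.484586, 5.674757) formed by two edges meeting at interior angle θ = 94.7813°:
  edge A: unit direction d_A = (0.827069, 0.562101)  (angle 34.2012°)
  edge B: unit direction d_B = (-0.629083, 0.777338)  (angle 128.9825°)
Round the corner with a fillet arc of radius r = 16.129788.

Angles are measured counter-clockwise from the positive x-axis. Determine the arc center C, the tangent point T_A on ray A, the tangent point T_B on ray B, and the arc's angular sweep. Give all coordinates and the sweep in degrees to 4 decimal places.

center=(-16.2800,27.3551) T_A=(-7.2134,14.0146) T_B=(-28.8183,17.2081) sweep=85.2187

bisector direction at 81.5918° = (0.146224,0.989252)
center distance |VC| = r/sin(θ/2) = 16.129788/sin(47.3907°) = 21.915871
C = V + |VC|·bis = (-16.2800,27.3551)
T_A = V + ((C−V)·d_A)·d_A = V + 14.8370·d_A = (-7.2134,14.0146)
T_B = V + ((C−V)·d_B)·d_B = V + 14.8370·d_B = (-28.8183,17.2081)
sweep = 180° − θ = 85.2187°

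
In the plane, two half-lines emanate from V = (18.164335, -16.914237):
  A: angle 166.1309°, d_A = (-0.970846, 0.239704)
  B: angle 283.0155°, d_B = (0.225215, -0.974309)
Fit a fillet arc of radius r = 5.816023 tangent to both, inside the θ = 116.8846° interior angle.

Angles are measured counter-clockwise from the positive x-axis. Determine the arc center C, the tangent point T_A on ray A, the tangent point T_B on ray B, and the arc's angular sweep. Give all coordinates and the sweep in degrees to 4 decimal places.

center=(13.3022,-21.7044) T_A=(14.6964,-16.0580) T_B=(18.9688,-20.3946) sweep=63.1154

bisector direction at 224.5732° = (-0.712354,-0.701820)
center distance |VC| = r/sin(θ/2) = 5.816023/sin(58.4423°) = 6.825408
C = V + |VC|·bis = (13.3022,-21.7044)
T_A = V + ((C−V)·d_A)·d_A = V + 3.5721·d_A = (14.6964,-16.0580)
T_B = V + ((C−V)·d_B)·d_B = V + 3.5721·d_B = (18.9688,-20.3946)
sweep = 180° − θ = 63.1154°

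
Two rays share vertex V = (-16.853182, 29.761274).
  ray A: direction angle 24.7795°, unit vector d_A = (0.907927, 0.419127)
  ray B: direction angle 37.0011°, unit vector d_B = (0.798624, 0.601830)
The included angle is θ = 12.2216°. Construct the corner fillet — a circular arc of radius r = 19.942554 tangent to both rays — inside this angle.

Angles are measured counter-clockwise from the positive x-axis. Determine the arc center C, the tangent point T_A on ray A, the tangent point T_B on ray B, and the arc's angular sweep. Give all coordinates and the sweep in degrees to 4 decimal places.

center=(143.9124,125.9405) T_A=(152.2709,107.8341) T_B=(131.9104,141.8671) sweep=167.7784

bisector direction at 30.8903° = (0.858152,0.513396)
center distance |VC| = r/sin(θ/2) = 19.942554/sin(6.1108°) = 187.339346
C = V + |VC|·bis = (143.9124,125.9405)
T_A = V + ((C−V)·d_A)·d_A = V + 186.2749·d_A = (152.2709,107.8341)
T_B = V + ((C−V)·d_B)·d_B = V + 186.2749·d_B = (131.9104,141.8671)
sweep = 180° − θ = 167.7784°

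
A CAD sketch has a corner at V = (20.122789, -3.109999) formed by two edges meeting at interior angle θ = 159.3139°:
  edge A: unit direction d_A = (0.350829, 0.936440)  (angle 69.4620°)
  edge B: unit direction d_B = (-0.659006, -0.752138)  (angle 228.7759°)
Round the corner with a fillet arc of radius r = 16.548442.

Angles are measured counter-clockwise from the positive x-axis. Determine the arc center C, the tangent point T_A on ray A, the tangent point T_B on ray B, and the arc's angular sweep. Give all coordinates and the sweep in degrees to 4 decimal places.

center=(5.6857,5.5239) T_A=(21.1824,-0.2818) T_B=(18.1325,-5.3816) sweep=20.6861

bisector direction at 149.1190° = (-0.858235,0.513257)
center distance |VC| = r/sin(θ/2) = 16.548442/sin(79.6569°) = 16.821789
C = V + |VC|·bis = (5.6857,5.5239)
T_A = V + ((C−V)·d_A)·d_A = V + 3.0202·d_A = (21.1824,-0.2818)
T_B = V + ((C−V)·d_B)·d_B = V + 3.0202·d_B = (18.1325,-5.3816)
sweep = 180° − θ = 20.6861°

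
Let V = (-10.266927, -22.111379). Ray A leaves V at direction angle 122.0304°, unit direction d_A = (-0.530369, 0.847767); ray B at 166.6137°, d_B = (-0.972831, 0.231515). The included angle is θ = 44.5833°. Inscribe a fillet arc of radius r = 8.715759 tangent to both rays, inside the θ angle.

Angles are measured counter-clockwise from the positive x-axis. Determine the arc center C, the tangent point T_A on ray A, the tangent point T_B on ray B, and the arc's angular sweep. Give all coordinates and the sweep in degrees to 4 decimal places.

bisector direction at 144.3220° = (-0.812308,0.583229)
center distance |VC| = r/sin(θ/2) = 8.715759/sin(22.2917°) = 22.977245
C = V + |VC|·bis = (-28.9315,-8.7104)
T_A = V + ((C−V)·d_A)·d_A = V + 21.2600·d_A = (-21.5426,-4.0878)
T_B = V + ((C−V)·d_B)·d_B = V + 21.2600·d_B = (-30.9494,-17.1894)
sweep = 180° − θ = 135.4167°

center=(-28.9315,-8.7104) T_A=(-21.5426,-4.0878) T_B=(-30.9494,-17.1894) sweep=135.4167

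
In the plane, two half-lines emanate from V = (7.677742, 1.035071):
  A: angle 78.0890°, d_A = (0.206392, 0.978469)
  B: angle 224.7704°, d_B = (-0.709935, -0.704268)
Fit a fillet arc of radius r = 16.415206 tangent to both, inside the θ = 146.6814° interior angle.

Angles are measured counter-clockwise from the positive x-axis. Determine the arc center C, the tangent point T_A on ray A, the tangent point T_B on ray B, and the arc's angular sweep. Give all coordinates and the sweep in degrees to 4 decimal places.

bisector direction at 151.4297° = (-0.878231,0.478237)
center distance |VC| = r/sin(θ/2) = 16.415206/sin(73.3407°) = 17.134399
C = V + |VC|·bis = (-7.3702,9.2294)
T_A = V + ((C−V)·d_A)·d_A = V + 4.9121·d_A = (8.6916,5.8414)
T_B = V + ((C−V)·d_B)·d_B = V + 4.9121·d_B = (4.1905,-2.4244)
sweep = 180° − θ = 33.3186°

center=(-7.3702,9.2294) T_A=(8.6916,5.8414) T_B=(4.1905,-2.4244) sweep=33.3186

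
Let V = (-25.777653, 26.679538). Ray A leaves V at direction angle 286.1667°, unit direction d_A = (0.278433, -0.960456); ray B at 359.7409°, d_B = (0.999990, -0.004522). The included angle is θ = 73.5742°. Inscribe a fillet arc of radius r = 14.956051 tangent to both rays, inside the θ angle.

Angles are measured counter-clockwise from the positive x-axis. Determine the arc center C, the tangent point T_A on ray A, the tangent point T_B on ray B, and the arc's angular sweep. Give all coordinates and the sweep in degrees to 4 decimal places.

bisector direction at 322.9538° = (0.798150,-0.602459)
center distance |VC| = r/sin(θ/2) = 14.956051/sin(36.7871°) = 24.974899
C = V + |VC|·bis = (-5.8439,11.6332)
T_A = V + ((C−V)·d_A)·d_A = V + 20.0016·d_A = (-20.2086,7.4689)
T_B = V + ((C−V)·d_B)·d_B = V + 20.0016·d_B = (-5.7763,26.5891)
sweep = 180° − θ = 106.4258°

center=(-5.8439,11.6332) T_A=(-20.2086,7.4689) T_B=(-5.7763,26.5891) sweep=106.4258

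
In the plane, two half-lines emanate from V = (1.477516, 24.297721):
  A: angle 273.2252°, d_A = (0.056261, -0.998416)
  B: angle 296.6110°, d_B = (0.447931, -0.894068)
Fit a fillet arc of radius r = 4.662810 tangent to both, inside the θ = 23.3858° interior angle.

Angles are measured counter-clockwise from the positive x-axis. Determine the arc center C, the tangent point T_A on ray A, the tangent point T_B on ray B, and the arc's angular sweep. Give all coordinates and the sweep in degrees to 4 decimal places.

center=(7.4005,2.0658) T_A=(2.7451,1.8035) T_B=(11.5694,4.1544) sweep=156.6142

bisector direction at 284.9181° = (0.257438,-0.966295)
center distance |VC| = r/sin(θ/2) = 4.662810/sin(11.6929°) = 23.007368
C = V + |VC|·bis = (7.4005,2.0658)
T_A = V + ((C−V)·d_A)·d_A = V + 22.5299·d_A = (2.7451,1.8035)
T_B = V + ((C−V)·d_B)·d_B = V + 22.5299·d_B = (11.5694,4.1544)
sweep = 180° − θ = 156.6142°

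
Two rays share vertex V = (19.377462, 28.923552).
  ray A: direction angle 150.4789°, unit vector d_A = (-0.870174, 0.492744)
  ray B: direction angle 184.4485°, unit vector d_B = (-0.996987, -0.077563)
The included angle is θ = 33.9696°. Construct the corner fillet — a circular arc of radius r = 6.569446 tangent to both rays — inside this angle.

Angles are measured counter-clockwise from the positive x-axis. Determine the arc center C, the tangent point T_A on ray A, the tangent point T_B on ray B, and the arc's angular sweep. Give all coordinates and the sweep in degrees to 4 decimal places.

bisector direction at 167.4637° = (-0.976159,0.217058)
center distance |VC| = r/sin(θ/2) = 6.569446/sin(16.9848°) = 22.489015
C = V + |VC|·bis = (-2.5754,33.8050)
T_A = V + ((C−V)·d_A)·d_A = V + 21.5081·d_A = (0.6617,39.5215)
T_B = V + ((C−V)·d_B)·d_B = V + 21.5081·d_B = (-2.0658,27.2553)
sweep = 180° − θ = 146.0304°

center=(-2.5754,33.8050) T_A=(0.6617,39.5215) T_B=(-2.0658,27.2553) sweep=146.0304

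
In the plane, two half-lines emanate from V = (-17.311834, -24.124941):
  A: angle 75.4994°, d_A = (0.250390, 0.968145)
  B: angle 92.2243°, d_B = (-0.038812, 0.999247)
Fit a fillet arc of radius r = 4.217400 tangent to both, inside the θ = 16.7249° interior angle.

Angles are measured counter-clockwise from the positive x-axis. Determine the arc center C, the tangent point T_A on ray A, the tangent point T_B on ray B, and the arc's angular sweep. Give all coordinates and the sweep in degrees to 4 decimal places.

center=(-14.2111,4.7074) T_A=(-10.1281,3.6514) T_B=(-18.4253,4.5437) sweep=163.2751

bisector direction at 83.8618° = (0.106926,0.994267)
center distance |VC| = r/sin(θ/2) = 4.217400/sin(8.3625°) = 28.998590
C = V + |VC|·bis = (-14.2111,4.7074)
T_A = V + ((C−V)·d_A)·d_A = V + 28.6903·d_A = (-10.1281,3.6514)
T_B = V + ((C−V)·d_B)·d_B = V + 28.6903·d_B = (-18.4253,4.5437)
sweep = 180° − θ = 163.2751°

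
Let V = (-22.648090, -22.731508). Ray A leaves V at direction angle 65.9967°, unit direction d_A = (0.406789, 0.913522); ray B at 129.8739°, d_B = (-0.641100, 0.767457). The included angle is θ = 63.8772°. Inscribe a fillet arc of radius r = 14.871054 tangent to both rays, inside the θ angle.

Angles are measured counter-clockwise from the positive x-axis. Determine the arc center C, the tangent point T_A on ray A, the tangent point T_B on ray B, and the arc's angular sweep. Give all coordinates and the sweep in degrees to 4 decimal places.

bisector direction at 97.9353° = (-0.138055,0.990425)
center distance |VC| = r/sin(θ/2) = 14.871054/sin(31.9386°) = 28.111093
C = V + |VC|·bis = (-26.5290,5.1104)
T_A = V + ((C−V)·d_A)·d_A = V + 23.8555·d_A = (-12.9439,-0.9390)
T_B = V + ((C−V)·d_B)·d_B = V + 23.8555·d_B = (-37.9419,-4.4234)
sweep = 180° − θ = 116.1228°

center=(-26.5290,5.1104) T_A=(-12.9439,-0.9390) T_B=(-37.9419,-4.4234) sweep=116.1228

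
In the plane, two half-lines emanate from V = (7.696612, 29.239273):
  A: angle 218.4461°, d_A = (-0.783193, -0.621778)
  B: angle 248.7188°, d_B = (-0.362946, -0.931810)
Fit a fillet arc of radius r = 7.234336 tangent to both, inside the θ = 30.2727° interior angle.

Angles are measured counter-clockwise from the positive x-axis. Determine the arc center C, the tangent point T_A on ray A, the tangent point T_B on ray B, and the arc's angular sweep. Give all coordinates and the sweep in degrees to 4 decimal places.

center=(-8.7511,6.9444) T_A=(-13.2492,12.6103) T_B=(-2.0101,4.3188) sweep=149.7273

bisector direction at 233.5824° = (-0.593665,-0.804712)
center distance |VC| = r/sin(θ/2) = 7.234336/sin(15.1364°) = 27.705345
C = V + |VC|·bis = (-8.7511,6.9444)
T_A = V + ((C−V)·d_A)·d_A = V + 26.7442·d_A = (-13.2492,12.6103)
T_B = V + ((C−V)·d_B)·d_B = V + 26.7442·d_B = (-2.0101,4.3188)
sweep = 180° − θ = 149.7273°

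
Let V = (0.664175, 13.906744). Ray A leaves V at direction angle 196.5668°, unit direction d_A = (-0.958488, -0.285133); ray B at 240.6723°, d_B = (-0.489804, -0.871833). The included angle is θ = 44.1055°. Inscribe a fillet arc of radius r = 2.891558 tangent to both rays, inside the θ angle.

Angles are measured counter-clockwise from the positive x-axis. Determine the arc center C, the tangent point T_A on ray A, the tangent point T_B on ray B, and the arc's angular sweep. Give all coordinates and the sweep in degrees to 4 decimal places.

bisector direction at 218.6196° = (-0.781308,-0.624146)
center distance |VC| = r/sin(θ/2) = 2.891558/sin(22.0527°) = 7.701373
C = V + |VC|·bis = (-5.3530,9.1000)
T_A = V + ((C−V)·d_A)·d_A = V + 7.1379·d_A = (-6.1774,11.8715)
T_B = V + ((C−V)·d_B)·d_B = V + 7.1379·d_B = (-2.8320,7.6837)
sweep = 180° − θ = 135.8945°

center=(-5.3530,9.1000) T_A=(-6.1774,11.8715) T_B=(-2.8320,7.6837) sweep=135.8945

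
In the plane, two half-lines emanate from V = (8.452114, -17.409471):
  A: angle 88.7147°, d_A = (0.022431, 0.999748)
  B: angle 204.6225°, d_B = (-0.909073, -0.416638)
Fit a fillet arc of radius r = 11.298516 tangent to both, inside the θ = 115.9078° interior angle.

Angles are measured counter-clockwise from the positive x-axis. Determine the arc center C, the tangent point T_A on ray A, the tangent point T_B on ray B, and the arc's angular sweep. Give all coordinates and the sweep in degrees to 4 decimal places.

center=(-2.6849,-10.0851) T_A=(8.6108,-10.3385) T_B=(2.0225,-20.3562) sweep=64.0922

bisector direction at 146.6686° = (-0.835506,0.549481)
center distance |VC| = r/sin(θ/2) = 11.298516/sin(57.9539°) = 13.329672
C = V + |VC|·bis = (-2.6849,-10.0851)
T_A = V + ((C−V)·d_A)·d_A = V + 7.0727·d_A = (8.6108,-10.3385)
T_B = V + ((C−V)·d_B)·d_B = V + 7.0727·d_B = (2.0225,-20.3562)
sweep = 180° − θ = 64.0922°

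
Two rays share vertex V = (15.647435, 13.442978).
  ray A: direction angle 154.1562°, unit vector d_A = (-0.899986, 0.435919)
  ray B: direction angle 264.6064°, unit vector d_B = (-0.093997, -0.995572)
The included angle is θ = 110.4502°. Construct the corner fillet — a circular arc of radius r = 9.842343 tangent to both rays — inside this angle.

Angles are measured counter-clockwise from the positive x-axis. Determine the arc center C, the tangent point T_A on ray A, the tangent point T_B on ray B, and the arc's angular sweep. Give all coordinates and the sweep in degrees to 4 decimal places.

bisector direction at 209.3813° = (-0.871374,-0.490619)
center distance |VC| = r/sin(θ/2) = 9.842343/sin(55.2251°) = 11.982412
C = V + |VC|·bis = (5.2063,7.5642)
T_A = V + ((C−V)·d_A)·d_A = V + 6.8342·d_A = (9.4967,16.4221)
T_B = V + ((C−V)·d_B)·d_B = V + 6.8342·d_B = (15.0050,6.6390)
sweep = 180° − θ = 69.5498°

center=(5.2063,7.5642) T_A=(9.4967,16.4221) T_B=(15.0050,6.6390) sweep=69.5498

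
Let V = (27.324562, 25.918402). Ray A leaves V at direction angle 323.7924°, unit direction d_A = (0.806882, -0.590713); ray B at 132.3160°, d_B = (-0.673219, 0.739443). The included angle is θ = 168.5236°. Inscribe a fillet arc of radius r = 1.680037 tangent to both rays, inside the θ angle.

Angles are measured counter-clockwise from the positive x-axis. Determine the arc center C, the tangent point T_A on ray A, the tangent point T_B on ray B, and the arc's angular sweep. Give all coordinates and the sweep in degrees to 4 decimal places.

center=(28.4532,27.1743) T_A=(27.4608,25.8187) T_B=(27.2109,26.0432) sweep=11.4764

bisector direction at 48.0542° = (0.668427,0.743777)
center distance |VC| = r/sin(θ/2) = 1.680037/sin(84.2618°) = 1.688498
C = V + |VC|·bis = (28.4532,27.1743)
T_A = V + ((C−V)·d_A)·d_A = V + 0.1688·d_A = (27.4608,25.8187)
T_B = V + ((C−V)·d_B)·d_B = V + 0.1688·d_B = (27.2109,26.0432)
sweep = 180° − θ = 11.4764°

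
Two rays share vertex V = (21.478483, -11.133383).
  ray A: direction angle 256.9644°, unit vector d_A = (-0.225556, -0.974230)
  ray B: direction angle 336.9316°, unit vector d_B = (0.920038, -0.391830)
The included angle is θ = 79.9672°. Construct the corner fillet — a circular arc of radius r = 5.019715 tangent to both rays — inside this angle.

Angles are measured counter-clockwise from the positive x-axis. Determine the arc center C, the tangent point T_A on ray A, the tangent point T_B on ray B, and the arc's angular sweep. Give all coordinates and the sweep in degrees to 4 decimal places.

bisector direction at 296.9480° = (0.453182,-0.891418)
center distance |VC| = r/sin(θ/2) = 5.019715/sin(39.9836°) = 7.811955
C = V + |VC|·bis = (25.0187,-18.0971)
T_A = V + ((C−V)·d_A)·d_A = V + 5.9857·d_A = (20.1284,-16.9649)
T_B = V + ((C−V)·d_B)·d_B = V + 5.9857·d_B = (26.9856,-13.4788)
sweep = 180° − θ = 100.0328°

center=(25.0187,-18.0971) T_A=(20.1284,-16.9649) T_B=(26.9856,-13.4788) sweep=100.0328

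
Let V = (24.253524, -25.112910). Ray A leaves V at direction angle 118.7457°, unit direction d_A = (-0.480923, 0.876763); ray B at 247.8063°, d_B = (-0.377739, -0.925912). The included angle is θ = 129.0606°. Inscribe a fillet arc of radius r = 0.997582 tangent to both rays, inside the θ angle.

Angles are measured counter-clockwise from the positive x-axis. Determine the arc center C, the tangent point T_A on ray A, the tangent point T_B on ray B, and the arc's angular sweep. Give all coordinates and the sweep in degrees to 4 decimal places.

center=(23.1504,-25.1761) T_A=(24.0250,-24.6963) T_B=(24.0740,-25.5529) sweep=50.9394

bisector direction at 183.2760° = (-0.998366,-0.057146)
center distance |VC| = r/sin(θ/2) = 0.997582/sin(64.5303°) = 1.104971
C = V + |VC|·bis = (23.1504,-25.1761)
T_A = V + ((C−V)·d_A)·d_A = V + 0.4752·d_A = (24.0250,-24.6963)
T_B = V + ((C−V)·d_B)·d_B = V + 0.4752·d_B = (24.0740,-25.5529)
sweep = 180° − θ = 50.9394°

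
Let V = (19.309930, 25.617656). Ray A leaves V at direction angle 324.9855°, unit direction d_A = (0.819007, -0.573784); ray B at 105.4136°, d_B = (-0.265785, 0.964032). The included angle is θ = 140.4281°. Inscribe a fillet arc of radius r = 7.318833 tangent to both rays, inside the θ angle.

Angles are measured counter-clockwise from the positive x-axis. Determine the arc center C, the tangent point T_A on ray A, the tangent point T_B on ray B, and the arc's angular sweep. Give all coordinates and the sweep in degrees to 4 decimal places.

bisector direction at 35.1995° = (0.817149,0.576426)
center distance |VC| = r/sin(θ/2) = 7.318833/sin(70.2141°) = 7.778018
C = V + |VC|·bis = (25.6657,30.1011)
T_A = V + ((C−V)·d_A)·d_A = V + 2.6329·d_A = (21.4663,24.1069)
T_B = V + ((C−V)·d_B)·d_B = V + 2.6329·d_B = (18.6101,28.1559)
sweep = 180° − θ = 39.5719°

center=(25.6657,30.1011) T_A=(21.4663,24.1069) T_B=(18.6101,28.1559) sweep=39.5719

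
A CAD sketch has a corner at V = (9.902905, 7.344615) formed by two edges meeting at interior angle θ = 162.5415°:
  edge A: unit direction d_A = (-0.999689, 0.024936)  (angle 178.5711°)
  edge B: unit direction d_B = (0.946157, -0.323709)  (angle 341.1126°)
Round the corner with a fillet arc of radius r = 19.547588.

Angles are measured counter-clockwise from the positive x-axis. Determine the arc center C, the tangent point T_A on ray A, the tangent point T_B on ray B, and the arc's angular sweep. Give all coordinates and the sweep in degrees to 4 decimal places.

center=(6.4150,-12.1220) T_A=(6.9024,7.4195) T_B=(12.7427,6.3730) sweep=17.4585

bisector direction at 259.8419° = (-0.176366,-0.984325)
center distance |VC| = r/sin(θ/2) = 19.547588/sin(81.2708°) = 19.776670
C = V + |VC|·bis = (6.4150,-12.1220)
T_A = V + ((C−V)·d_A)·d_A = V + 3.0014·d_A = (6.9024,7.4195)
T_B = V + ((C−V)·d_B)·d_B = V + 3.0014·d_B = (12.7427,6.3730)
sweep = 180° − θ = 17.4585°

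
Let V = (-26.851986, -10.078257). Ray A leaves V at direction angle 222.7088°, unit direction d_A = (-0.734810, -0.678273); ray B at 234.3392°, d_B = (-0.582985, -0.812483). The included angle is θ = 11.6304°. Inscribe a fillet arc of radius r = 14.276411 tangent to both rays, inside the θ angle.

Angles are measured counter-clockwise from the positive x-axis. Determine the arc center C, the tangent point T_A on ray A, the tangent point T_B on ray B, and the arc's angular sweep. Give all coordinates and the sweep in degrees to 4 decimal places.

center=(-120.1735,-115.6481) T_A=(-129.8568,-105.1577) T_B=(-108.5742,-123.9710) sweep=168.3696

bisector direction at 228.5240° = (-0.662306,-0.749233)
center distance |VC| = r/sin(θ/2) = 14.276411/sin(5.8152°) = 140.903861
C = V + |VC|·bis = (-120.1735,-115.6481)
T_A = V + ((C−V)·d_A)·d_A = V + 140.1788·d_A = (-129.8568,-105.1577)
T_B = V + ((C−V)·d_B)·d_B = V + 140.1788·d_B = (-108.5742,-123.9710)
sweep = 180° − θ = 168.3696°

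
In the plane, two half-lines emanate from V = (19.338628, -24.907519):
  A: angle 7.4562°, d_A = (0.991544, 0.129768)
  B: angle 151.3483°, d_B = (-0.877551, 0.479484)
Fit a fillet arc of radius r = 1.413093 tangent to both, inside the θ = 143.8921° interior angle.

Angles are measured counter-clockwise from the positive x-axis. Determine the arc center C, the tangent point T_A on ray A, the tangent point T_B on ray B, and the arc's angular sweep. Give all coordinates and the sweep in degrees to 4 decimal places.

center=(19.6120,-23.4466) T_A=(19.7953,-24.8477) T_B=(18.9344,-24.6867) sweep=36.1079

bisector direction at 79.4022° = (0.183913,0.982943)
center distance |VC| = r/sin(θ/2) = 1.413093/sin(71.9460°) = 1.486269
C = V + |VC|·bis = (19.6120,-23.4466)
T_A = V + ((C−V)·d_A)·d_A = V + 0.4606·d_A = (19.7953,-24.8477)
T_B = V + ((C−V)·d_B)·d_B = V + 0.4606·d_B = (18.9344,-24.6867)
sweep = 180° − θ = 36.1079°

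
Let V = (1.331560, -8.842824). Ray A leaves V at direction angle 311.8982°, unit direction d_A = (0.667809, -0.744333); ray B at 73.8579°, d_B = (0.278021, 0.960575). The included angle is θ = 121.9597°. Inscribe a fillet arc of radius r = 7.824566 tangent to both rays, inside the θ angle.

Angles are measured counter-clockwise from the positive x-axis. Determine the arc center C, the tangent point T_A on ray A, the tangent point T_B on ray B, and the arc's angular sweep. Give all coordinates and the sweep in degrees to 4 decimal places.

bisector direction at 12.8780° = (0.974847,0.222877)
center distance |VC| = r/sin(θ/2) = 7.824566/sin(60.9798°) = 8.947994
C = V + |VC|·bis = (10.0545,-6.8485)
T_A = V + ((C−V)·d_A)·d_A = V + 4.3408·d_A = (4.2304,-12.0738)
T_B = V + ((C−V)·d_B)·d_B = V + 4.3408·d_B = (2.5384,-4.6731)
sweep = 180° − θ = 58.0403°

center=(10.0545,-6.8485) T_A=(4.2304,-12.0738) T_B=(2.5384,-4.6731) sweep=58.0403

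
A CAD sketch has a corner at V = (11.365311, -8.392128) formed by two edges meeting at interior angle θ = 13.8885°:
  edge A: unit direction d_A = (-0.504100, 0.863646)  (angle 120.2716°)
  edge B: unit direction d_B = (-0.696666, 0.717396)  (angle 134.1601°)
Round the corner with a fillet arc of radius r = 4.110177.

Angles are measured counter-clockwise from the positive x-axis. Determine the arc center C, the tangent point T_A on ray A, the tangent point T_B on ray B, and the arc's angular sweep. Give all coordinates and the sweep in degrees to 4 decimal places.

center=(-9.1958,18.6806) T_A=(-5.6461,20.7526) T_B=(-12.1445,15.8172) sweep=166.1115

bisector direction at 127.2159° = (-0.604819,0.796363)
center distance |VC| = r/sin(θ/2) = 4.110177/sin(6.9443°) = 33.995512
C = V + |VC|·bis = (-9.1958,18.6806)
T_A = V + ((C−V)·d_A)·d_A = V + 33.7461·d_A = (-5.6461,20.7526)
T_B = V + ((C−V)·d_B)·d_B = V + 33.7461·d_B = (-12.1445,15.8172)
sweep = 180° − θ = 166.1115°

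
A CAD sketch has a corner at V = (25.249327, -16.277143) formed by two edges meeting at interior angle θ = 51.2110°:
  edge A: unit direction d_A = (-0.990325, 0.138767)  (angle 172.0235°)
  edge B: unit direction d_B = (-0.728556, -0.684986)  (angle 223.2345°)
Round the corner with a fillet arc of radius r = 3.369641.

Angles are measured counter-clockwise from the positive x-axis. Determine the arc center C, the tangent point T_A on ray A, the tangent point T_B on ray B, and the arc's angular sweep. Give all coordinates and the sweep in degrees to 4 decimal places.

center=(17.8185,-18.6385) T_A=(18.2861,-15.3014) T_B=(20.1267,-21.0935) sweep=128.7890

bisector direction at 197.6290° = (-0.953038,-0.302852)
center distance |VC| = r/sin(θ/2) = 3.369641/sin(25.6055°) = 7.796985
C = V + |VC|·bis = (17.8185,-18.6385)
T_A = V + ((C−V)·d_A)·d_A = V + 7.0313·d_A = (18.2861,-15.3014)
T_B = V + ((C−V)·d_B)·d_B = V + 7.0313·d_B = (20.1267,-21.0935)
sweep = 180° − θ = 128.7890°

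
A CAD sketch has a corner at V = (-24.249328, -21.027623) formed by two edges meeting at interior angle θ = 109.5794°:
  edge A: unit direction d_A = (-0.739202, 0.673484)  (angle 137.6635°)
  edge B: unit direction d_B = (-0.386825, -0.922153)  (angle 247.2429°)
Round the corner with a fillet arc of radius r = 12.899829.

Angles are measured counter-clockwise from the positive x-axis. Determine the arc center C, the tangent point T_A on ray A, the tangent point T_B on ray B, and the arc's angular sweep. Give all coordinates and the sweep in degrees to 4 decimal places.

bisector direction at 192.4532° = (-0.976472,-0.215642)
center distance |VC| = r/sin(θ/2) = 12.899829/sin(54.7897°) = 15.788467
C = V + |VC|·bis = (-39.6663,-24.4323)
T_A = V + ((C−V)·d_A)·d_A = V + 9.1033·d_A = (-30.9785,-14.8967)
T_B = V + ((C−V)·d_B)·d_B = V + 9.1033·d_B = (-27.7707,-29.4223)
sweep = 180° − θ = 70.4206°

center=(-39.6663,-24.4323) T_A=(-30.9785,-14.8967) T_B=(-27.7707,-29.4223) sweep=70.4206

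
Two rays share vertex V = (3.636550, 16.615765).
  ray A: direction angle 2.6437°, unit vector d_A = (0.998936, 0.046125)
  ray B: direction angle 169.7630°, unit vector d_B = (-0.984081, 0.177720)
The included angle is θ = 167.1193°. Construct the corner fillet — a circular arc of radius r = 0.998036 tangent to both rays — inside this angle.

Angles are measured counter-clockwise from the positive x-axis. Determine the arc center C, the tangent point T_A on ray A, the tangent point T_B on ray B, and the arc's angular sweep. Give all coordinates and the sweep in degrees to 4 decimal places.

bisector direction at 86.2034° = (0.066216,0.997805)
center distance |VC| = r/sin(θ/2) = 0.998036/sin(83.5597°) = 1.004374
C = V + |VC|·bis = (3.7031,17.6179)
T_A = V + ((C−V)·d_A)·d_A = V + 0.1127·d_A = (3.7491,16.6210)
T_B = V + ((C−V)·d_B)·d_B = V + 0.1127·d_B = (3.5257,16.6358)
sweep = 180° − θ = 12.8807°

center=(3.7031,17.6179) T_A=(3.7491,16.6210) T_B=(3.5257,16.6358) sweep=12.8807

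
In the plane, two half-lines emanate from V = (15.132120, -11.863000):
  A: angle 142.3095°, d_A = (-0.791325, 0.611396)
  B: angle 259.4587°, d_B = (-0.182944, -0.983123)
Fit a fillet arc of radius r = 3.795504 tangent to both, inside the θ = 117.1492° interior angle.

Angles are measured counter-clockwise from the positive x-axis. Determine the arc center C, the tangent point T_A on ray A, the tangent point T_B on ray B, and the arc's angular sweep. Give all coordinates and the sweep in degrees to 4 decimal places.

center=(10.9764,-13.4486) T_A=(13.2970,-10.4451) T_B=(14.7079,-14.1430) sweep=62.8508

bisector direction at 200.8841° = (-0.934303,-0.356479)
center distance |VC| = r/sin(θ/2) = 3.795504/sin(58.5746°) = 4.447927
C = V + |VC|·bis = (10.9764,-13.4486)
T_A = V + ((C−V)·d_A)·d_A = V + 2.3191·d_A = (13.2970,-10.4451)
T_B = V + ((C−V)·d_B)·d_B = V + 2.3191·d_B = (14.7079,-14.1430)
sweep = 180° − θ = 62.8508°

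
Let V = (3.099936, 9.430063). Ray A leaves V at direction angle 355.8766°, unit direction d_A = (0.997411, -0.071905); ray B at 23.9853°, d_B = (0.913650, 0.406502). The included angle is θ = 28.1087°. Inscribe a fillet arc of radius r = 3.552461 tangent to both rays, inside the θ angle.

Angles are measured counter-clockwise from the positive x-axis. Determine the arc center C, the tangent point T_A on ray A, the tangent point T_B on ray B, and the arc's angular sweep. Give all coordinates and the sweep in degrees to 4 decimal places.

bisector direction at 9.9309° = (0.985016,0.172461)
center distance |VC| = r/sin(θ/2) = 3.552461/sin(14.0543°) = 14.628681
C = V + |VC|·bis = (17.5094,11.9529)
T_A = V + ((C−V)·d_A)·d_A = V + 14.1908·d_A = (17.2540,8.4097)
T_B = V + ((C−V)·d_B)·d_B = V + 14.1908·d_B = (16.0653,15.1986)
sweep = 180° − θ = 151.8913°

center=(17.5094,11.9529) T_A=(17.2540,8.4097) T_B=(16.0653,15.1986) sweep=151.8913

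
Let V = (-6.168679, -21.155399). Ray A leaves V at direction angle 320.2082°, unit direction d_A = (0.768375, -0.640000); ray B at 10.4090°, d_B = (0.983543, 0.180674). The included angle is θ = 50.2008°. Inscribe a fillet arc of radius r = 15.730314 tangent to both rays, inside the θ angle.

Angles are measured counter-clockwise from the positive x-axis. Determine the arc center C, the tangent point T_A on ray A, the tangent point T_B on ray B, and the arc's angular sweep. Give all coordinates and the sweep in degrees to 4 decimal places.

bisector direction at 345.3086° = (0.967306,-0.253613)
center distance |VC| = r/sin(θ/2) = 15.730314/sin(25.1004°) = 37.081803
C = V + |VC|·bis = (29.7008,-30.5598)
T_A = V + ((C−V)·d_A)·d_A = V + 33.5800·d_A = (19.6334,-42.6466)
T_B = V + ((C−V)·d_B)·d_B = V + 33.5800·d_B = (26.8587,-15.0884)
sweep = 180° − θ = 129.7992°

center=(29.7008,-30.5598) T_A=(19.6334,-42.6466) T_B=(26.8587,-15.0884) sweep=129.7992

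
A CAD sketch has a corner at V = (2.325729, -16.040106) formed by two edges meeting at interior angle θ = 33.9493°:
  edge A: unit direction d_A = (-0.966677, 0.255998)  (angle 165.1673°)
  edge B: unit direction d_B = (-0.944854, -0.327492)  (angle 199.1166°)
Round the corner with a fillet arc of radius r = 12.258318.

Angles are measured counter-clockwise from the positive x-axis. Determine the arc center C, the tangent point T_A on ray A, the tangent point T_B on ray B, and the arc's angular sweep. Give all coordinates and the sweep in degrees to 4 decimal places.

center=(-39.6329,-17.6094) T_A=(-36.4948,-5.7596) T_B=(-35.6184,-29.1917) sweep=146.0507

bisector direction at 182.1420° = (-0.999301,-0.037375)
center distance |VC| = r/sin(θ/2) = 12.258318/sin(16.9747°) = 41.987937
C = V + |VC|·bis = (-39.6329,-17.6094)
T_A = V + ((C−V)·d_A)·d_A = V + 40.1587·d_A = (-36.4948,-5.7596)
T_B = V + ((C−V)·d_B)·d_B = V + 40.1587·d_B = (-35.6184,-29.1917)
sweep = 180° − θ = 146.0507°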